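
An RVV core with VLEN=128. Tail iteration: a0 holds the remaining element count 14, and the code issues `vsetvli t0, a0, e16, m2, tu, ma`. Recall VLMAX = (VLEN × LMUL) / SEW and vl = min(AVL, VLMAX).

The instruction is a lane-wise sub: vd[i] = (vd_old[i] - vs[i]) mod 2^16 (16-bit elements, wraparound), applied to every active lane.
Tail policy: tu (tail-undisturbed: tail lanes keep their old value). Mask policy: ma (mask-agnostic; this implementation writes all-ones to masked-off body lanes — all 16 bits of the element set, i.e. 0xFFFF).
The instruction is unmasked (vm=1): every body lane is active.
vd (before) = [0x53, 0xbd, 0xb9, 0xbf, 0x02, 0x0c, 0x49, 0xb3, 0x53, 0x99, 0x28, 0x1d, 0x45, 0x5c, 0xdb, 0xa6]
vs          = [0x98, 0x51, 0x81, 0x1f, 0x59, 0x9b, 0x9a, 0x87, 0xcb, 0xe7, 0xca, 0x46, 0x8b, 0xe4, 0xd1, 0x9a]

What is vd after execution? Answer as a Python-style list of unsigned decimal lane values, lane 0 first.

vd = [65467, 108, 56, 160, 65449, 65393, 65455, 44, 65416, 65458, 65374, 65495, 65466, 65400, 219, 166]

lanes per group: 128·2/16 = 16
AVL=14 ≤ VLMAX=16, so vl = 14
  i=0: sub(0x53,0x98) → 65467
  i=1: sub(0xbd,0x51) → 108
  i=2: sub(0xb9,0x81) → 56
  i=3: sub(0xbf,0x1f) → 160
  i=4: sub(0x02,0x59) → 65449
  i=5: sub(0x0c,0x9b) → 65393
  i=6: sub(0x49,0x9a) → 65455
  i=7: sub(0xb3,0x87) → 44
  i=8: sub(0x53,0xcb) → 65416
  i=9: sub(0x99,0xe7) → 65458
  i=10: sub(0x28,0xca) → 65374
  i=11: sub(0x1d,0x46) → 65495
  i=12: sub(0x45,0x8b) → 65466
  i=13: sub(0x5c,0xe4) → 65400
  i=14: tail/keep → 219
  i=15: tail/keep → 166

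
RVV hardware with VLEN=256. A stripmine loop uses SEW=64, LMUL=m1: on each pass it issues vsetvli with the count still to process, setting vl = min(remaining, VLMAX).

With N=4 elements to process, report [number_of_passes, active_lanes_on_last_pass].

[iterations, last_vl] = [1, 4]

VLMAX = (256 × 1) / 64 = 4 lanes
4 elements at 4/iter → 1 passes, remainder 4 on the last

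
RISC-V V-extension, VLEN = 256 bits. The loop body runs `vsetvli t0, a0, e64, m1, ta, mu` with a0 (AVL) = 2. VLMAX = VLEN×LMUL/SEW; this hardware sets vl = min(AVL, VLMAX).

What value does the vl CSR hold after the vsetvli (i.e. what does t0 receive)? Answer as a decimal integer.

vl = 2

lanes per group: 256·1/64 = 4
vl = min(AVL, VLMAX) = min(2, 4) = 2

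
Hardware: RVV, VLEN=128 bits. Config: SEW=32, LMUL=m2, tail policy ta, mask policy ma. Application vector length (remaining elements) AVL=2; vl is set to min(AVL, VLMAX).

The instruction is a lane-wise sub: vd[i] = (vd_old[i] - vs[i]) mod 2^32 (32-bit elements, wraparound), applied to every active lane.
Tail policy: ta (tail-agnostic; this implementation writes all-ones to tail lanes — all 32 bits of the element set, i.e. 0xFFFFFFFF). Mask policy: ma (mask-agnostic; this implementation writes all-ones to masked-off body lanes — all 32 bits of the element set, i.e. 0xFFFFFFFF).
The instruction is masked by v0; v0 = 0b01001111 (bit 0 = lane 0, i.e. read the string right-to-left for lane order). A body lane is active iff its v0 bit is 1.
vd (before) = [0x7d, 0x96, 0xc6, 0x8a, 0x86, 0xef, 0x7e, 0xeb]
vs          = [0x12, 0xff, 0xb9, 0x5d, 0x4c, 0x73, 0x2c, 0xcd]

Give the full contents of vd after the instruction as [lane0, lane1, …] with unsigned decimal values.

lanes per group: 128·2/32 = 8
vl ← min(2, 8) = 2
lane  0: sub(0x7d,0x12) ⇒ 0x6b
lane  1: sub(0x96,0xff) ⇒ 0xffffff97
lane  2: tail/ones ⇒ 0xffffffff
lane  3: tail/ones ⇒ 0xffffffff
lane  4: tail/ones ⇒ 0xffffffff
lane  5: tail/ones ⇒ 0xffffffff
lane  6: tail/ones ⇒ 0xffffffff
lane  7: tail/ones ⇒ 0xffffffff

vd = [107, 4294967191, 4294967295, 4294967295, 4294967295, 4294967295, 4294967295, 4294967295]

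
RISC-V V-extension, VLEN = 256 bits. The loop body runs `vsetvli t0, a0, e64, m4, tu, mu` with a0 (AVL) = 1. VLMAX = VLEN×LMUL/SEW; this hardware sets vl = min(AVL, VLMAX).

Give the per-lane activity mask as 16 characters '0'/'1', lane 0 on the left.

lanes per group: 256·4/64 = 16
vl ← min(1, 16) = 1
bits (lane 0 leftmost): 1000000000000000

predicate = 1000000000000000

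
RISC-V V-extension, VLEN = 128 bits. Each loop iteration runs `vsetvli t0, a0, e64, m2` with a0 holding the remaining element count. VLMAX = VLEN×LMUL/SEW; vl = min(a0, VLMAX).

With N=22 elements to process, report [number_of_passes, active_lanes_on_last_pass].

VLMAX = (128 × 2) / 64 = 4 lanes
22 elements at 4/iter → 6 passes, remainder 2 on the last

[iterations, last_vl] = [6, 2]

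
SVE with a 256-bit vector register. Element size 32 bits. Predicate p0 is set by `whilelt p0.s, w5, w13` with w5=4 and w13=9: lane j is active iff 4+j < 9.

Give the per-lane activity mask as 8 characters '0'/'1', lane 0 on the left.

predicate = 11111000

register lanes = 256/32 = 8
p0[j] = (4+j < 9); true for j=0..4 → 5 lanes set
bits (lane 0 leftmost): 11111000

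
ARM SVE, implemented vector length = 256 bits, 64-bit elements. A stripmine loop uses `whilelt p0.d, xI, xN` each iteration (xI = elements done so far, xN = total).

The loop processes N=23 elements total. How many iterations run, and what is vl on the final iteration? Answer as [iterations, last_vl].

lane count: 256 div 64 = 4
N=23: ⌈23/4⌉ = 6 iters; last vl = 23 − 5×4 = 3

[iterations, last_vl] = [6, 3]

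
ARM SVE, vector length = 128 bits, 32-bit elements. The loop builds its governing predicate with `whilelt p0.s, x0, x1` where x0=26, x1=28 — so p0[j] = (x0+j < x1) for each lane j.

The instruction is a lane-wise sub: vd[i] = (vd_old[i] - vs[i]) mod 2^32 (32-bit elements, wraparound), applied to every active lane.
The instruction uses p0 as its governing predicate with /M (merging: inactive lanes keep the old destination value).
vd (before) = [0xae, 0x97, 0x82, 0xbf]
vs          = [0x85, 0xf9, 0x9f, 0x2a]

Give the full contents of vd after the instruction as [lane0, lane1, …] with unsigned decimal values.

128-bit reg / 32-bit elem → 4 lanes
active while 26+j < 28, i.e. j ∈ [0,2) capped at 4 ⇒ 2
[0] sub(0xae,0x85) = 0x29
[1] sub(0x97,0xf9) = 0xffffff9e
[2] tail/keep = 0x82
[3] tail/keep = 0xbf

vd = [41, 4294967198, 130, 191]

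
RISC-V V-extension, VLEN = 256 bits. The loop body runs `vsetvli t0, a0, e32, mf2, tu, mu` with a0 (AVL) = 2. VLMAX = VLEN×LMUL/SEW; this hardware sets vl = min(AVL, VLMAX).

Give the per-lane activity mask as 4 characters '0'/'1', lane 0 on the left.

predicate = 1100

VLMAX = VLEN×LMUL/SEW = 256×1/2/32 = 4
vl ← min(2, 4) = 2
bits (lane 0 leftmost): 1100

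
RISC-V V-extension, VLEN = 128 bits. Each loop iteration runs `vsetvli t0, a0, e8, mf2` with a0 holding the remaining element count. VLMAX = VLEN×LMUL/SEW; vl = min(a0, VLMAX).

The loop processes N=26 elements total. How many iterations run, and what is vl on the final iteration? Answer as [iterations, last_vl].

[iterations, last_vl] = [4, 2]

VLMAX = (128 × 1/2) / 8 = 8 lanes
iterations = ceil(26/8) = 4; final-pass vl = 2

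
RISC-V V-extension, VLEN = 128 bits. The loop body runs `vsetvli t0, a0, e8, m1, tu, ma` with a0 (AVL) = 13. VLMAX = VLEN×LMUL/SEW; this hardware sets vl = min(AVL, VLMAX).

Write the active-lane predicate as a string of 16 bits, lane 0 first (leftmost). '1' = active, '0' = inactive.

predicate = 1111111111111000

VLMAX = (128 × 1) / 8 = 16 lanes
vl ← min(13, 16) = 13
bits (lane 0 leftmost): 1111111111111000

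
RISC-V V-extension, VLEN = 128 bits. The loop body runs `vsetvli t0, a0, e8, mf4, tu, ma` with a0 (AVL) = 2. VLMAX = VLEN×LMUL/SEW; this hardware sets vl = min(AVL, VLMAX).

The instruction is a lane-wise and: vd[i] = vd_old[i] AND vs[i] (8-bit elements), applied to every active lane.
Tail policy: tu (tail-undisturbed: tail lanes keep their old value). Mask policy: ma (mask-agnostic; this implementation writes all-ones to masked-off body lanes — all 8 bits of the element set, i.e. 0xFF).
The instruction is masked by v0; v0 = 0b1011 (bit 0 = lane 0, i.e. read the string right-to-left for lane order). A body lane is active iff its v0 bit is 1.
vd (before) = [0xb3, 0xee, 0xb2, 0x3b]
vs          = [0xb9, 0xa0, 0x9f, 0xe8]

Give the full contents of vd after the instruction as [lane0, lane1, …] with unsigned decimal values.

VLMAX = VLEN×LMUL/SEW = 128×1/4/8 = 4
vl = min(AVL, VLMAX) = min(2, 4) = 2
  i=0: and(0xb3,0xb9) → 177
  i=1: and(0xee,0xa0) → 160
  i=2: tail/keep → 178
  i=3: tail/keep → 59

vd = [177, 160, 178, 59]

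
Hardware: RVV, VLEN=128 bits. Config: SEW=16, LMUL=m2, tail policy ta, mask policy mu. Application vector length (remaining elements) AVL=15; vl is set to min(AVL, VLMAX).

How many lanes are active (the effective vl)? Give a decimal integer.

lanes per group: 128·2/16 = 16
vl ← min(15, 16) = 15

vl = 15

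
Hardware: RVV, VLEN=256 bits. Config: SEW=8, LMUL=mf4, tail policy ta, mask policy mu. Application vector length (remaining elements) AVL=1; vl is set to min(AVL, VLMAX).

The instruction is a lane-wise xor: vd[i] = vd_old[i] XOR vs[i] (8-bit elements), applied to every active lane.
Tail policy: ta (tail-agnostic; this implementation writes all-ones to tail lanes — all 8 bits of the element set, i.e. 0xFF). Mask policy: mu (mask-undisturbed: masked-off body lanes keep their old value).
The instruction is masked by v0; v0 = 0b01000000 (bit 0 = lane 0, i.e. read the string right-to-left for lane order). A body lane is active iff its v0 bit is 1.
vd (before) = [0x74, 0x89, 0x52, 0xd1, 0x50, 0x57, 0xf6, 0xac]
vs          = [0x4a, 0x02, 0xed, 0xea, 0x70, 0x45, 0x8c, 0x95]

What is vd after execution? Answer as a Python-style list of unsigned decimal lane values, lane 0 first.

vd = [116, 255, 255, 255, 255, 255, 255, 255]

VLMAX = VLEN×LMUL/SEW = 256×1/4/8 = 8
vl ← min(1, 8) = 1
lane  0: mask-off/keep ⇒ 0x74
lane  1: tail/ones ⇒ 0xff
lane  2: tail/ones ⇒ 0xff
lane  3: tail/ones ⇒ 0xff
lane  4: tail/ones ⇒ 0xff
lane  5: tail/ones ⇒ 0xff
lane  6: tail/ones ⇒ 0xff
lane  7: tail/ones ⇒ 0xff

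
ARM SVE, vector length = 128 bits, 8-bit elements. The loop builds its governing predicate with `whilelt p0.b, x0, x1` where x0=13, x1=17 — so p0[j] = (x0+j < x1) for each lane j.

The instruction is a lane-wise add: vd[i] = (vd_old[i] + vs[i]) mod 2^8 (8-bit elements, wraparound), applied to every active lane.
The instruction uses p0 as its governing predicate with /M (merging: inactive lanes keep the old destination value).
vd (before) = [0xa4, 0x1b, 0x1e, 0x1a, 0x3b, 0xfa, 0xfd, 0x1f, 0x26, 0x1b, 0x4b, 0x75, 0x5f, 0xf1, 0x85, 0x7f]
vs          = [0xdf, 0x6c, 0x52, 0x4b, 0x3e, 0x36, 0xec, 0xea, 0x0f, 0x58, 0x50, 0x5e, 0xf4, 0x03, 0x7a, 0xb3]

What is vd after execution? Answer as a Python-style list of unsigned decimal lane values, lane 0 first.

lane count: 128 div 8 = 16
whilelt: lane j active iff 13+j < 17 → j < 4 → 4 active
vd[0] add(0xa4,0xdf) -> 0x83
vd[1] add(0x1b,0x6c) -> 0x87
vd[2] add(0x1e,0x52) -> 0x70
vd[3] add(0x1a,0x4b) -> 0x65
vd[4] tail/keep -> 0x3b
vd[5] tail/keep -> 0xfa
vd[6] tail/keep -> 0xfd
vd[7] tail/keep -> 0x1f
vd[8] tail/keep -> 0x26
vd[9] tail/keep -> 0x1b
vd[10] tail/keep -> 0x4b
vd[11] tail/keep -> 0x75
vd[12] tail/keep -> 0x5f
vd[13] tail/keep -> 0xf1
vd[14] tail/keep -> 0x85
vd[15] tail/keep -> 0x7f

vd = [131, 135, 112, 101, 59, 250, 253, 31, 38, 27, 75, 117, 95, 241, 133, 127]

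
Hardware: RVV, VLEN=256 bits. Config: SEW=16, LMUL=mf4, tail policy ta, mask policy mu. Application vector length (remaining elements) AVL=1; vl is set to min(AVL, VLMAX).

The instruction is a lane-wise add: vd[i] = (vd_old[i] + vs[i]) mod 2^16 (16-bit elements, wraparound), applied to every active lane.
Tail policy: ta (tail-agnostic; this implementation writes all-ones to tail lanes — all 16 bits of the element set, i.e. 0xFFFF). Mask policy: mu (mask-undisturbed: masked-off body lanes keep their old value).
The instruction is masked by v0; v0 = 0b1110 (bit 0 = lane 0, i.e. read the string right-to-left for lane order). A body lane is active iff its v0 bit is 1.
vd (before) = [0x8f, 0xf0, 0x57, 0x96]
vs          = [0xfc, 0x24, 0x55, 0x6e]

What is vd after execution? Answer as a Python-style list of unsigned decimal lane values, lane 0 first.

vd = [143, 65535, 65535, 65535]

lanes per group: 256·1/4/16 = 4
vl ← min(1, 4) = 1
[0] mask-off/keep = 0x8f
[1] tail/ones = 0xffff
[2] tail/ones = 0xffff
[3] tail/ones = 0xffff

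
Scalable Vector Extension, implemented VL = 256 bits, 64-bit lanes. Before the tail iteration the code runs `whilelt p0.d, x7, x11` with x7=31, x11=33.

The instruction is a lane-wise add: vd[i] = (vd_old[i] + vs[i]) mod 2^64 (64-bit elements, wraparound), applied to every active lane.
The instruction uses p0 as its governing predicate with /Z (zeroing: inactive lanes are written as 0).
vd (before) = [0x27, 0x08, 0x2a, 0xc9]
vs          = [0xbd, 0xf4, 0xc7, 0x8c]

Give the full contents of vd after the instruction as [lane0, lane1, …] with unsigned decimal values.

256-bit reg / 64-bit elem → 4 lanes
p0[j] = (31+j < 33); true for j=0..1 → 2 lanes set
  i=0: add(0x27,0xbd) → 228
  i=1: add(0x08,0xf4) → 252
  i=2: tail/zero → 0
  i=3: tail/zero → 0

vd = [228, 252, 0, 0]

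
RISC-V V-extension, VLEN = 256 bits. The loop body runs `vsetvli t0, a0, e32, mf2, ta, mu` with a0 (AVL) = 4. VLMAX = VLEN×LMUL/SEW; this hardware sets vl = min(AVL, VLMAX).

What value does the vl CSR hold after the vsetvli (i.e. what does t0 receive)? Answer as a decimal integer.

VLMAX = (256 × 1/2) / 32 = 4 lanes
vl = min(AVL, VLMAX) = min(4, 4) = 4

vl = 4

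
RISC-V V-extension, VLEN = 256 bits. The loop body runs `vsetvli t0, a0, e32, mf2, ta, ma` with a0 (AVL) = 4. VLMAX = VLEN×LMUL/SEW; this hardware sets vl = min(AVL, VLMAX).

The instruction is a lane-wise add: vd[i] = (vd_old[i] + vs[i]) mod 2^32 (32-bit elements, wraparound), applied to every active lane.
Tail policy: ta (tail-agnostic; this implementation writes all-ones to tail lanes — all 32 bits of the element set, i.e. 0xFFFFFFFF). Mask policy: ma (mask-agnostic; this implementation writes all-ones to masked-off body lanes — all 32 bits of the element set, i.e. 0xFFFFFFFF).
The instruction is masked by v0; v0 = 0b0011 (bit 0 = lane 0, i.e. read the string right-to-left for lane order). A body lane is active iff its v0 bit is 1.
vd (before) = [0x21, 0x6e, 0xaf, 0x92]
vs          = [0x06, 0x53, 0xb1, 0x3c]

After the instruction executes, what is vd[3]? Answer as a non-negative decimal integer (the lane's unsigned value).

VLMAX = VLEN×LMUL/SEW = 256×1/2/32 = 4
vl ← min(4, 4) = 4
  i=0: add(0x21,0x06) → 39
  i=1: add(0x6e,0x53) → 193
  i=2: mask-off/ones → 4294967295
  i=3: mask-off/ones → 4294967295

vd[3] = 4294967295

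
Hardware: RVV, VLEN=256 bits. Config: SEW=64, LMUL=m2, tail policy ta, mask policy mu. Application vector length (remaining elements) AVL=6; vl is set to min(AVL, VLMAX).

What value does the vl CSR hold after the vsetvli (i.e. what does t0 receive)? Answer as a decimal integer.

vl = 6

VLMAX = VLEN×LMUL/SEW = 256×2/64 = 8
vl = min(AVL, VLMAX) = min(6, 8) = 6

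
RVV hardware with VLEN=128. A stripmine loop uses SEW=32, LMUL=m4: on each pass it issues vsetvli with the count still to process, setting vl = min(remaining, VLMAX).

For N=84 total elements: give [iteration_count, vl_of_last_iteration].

VLMAX = VLEN×LMUL/SEW = 128×4/32 = 16
84 elements at 16/iter → 6 passes, remainder 4 on the last

[iterations, last_vl] = [6, 4]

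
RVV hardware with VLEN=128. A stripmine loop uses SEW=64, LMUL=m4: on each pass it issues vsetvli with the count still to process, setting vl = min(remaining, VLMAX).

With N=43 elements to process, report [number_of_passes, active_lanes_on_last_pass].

[iterations, last_vl] = [6, 3]

VLMAX = (128 × 4) / 64 = 8 lanes
43 elements at 8/iter → 6 passes, remainder 3 on the last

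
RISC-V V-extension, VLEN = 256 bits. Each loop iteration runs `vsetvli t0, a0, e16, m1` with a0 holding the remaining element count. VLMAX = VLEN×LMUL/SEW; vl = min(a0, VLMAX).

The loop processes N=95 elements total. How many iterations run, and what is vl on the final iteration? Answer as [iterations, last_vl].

VLMAX = (256 × 1) / 16 = 16 lanes
95 elements at 16/iter → 6 passes, remainder 15 on the last

[iterations, last_vl] = [6, 15]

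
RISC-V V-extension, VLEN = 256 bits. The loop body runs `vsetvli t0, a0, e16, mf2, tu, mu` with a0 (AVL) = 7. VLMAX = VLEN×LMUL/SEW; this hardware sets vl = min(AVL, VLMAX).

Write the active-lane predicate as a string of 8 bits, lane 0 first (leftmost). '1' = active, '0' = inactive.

VLMAX = (256 × 1/2) / 16 = 8 lanes
vl ← min(7, 8) = 7
bits (lane 0 leftmost): 11111110

predicate = 11111110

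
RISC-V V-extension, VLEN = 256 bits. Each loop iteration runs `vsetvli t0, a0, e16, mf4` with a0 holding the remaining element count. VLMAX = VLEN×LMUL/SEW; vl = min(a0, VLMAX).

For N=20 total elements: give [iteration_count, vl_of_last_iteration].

[iterations, last_vl] = [5, 4]

lanes per group: 256·1/4/16 = 4
N=20: ⌈20/4⌉ = 5 iters; last vl = 20 − 4×4 = 4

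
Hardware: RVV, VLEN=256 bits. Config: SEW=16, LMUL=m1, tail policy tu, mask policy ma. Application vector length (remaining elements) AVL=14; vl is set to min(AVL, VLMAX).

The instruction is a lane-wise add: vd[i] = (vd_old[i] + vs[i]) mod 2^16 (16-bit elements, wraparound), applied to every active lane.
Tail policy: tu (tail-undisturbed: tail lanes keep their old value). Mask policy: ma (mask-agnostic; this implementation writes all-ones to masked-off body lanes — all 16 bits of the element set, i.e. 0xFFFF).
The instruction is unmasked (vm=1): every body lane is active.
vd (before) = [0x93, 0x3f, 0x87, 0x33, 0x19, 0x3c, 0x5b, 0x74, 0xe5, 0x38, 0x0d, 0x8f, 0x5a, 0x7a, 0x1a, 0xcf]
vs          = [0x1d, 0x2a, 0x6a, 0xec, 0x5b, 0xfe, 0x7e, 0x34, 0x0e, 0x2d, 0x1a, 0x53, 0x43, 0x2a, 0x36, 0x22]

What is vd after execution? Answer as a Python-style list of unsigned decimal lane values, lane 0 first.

VLMAX = VLEN×LMUL/SEW = 256×1/16 = 16
vl ← min(14, 16) = 14
lane  0: add(0x93,0x1d) ⇒ 0xb0
lane  1: add(0x3f,0x2a) ⇒ 0x69
lane  2: add(0x87,0x6a) ⇒ 0xf1
lane  3: add(0x33,0xec) ⇒ 0x11f
lane  4: add(0x19,0x5b) ⇒ 0x74
lane  5: add(0x3c,0xfe) ⇒ 0x13a
lane  6: add(0x5b,0x7e) ⇒ 0xd9
lane  7: add(0x74,0x34) ⇒ 0xa8
lane  8: add(0xe5,0x0e) ⇒ 0xf3
lane  9: add(0x38,0x2d) ⇒ 0x65
lane 10: add(0x0d,0x1a) ⇒ 0x27
lane 11: add(0x8f,0x53) ⇒ 0xe2
lane 12: add(0x5a,0x43) ⇒ 0x9d
lane 13: add(0x7a,0x2a) ⇒ 0xa4
lane 14: tail/keep ⇒ 0x1a
lane 15: tail/keep ⇒ 0xcf

vd = [176, 105, 241, 287, 116, 314, 217, 168, 243, 101, 39, 226, 157, 164, 26, 207]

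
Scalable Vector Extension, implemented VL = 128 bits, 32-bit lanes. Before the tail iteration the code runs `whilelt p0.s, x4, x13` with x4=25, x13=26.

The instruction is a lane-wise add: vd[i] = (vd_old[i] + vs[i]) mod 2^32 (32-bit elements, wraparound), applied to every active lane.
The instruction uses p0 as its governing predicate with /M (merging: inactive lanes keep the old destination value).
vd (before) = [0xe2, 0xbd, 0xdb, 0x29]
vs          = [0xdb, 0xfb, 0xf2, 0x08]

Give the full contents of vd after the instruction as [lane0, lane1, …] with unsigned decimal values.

lane count: 128 div 32 = 4
p0[j] = (25+j < 26); true for j=0..0 → 1 lanes set
[0] add(0xe2,0xdb) = 0x1bd
[1] tail/keep = 0xbd
[2] tail/keep = 0xdb
[3] tail/keep = 0x29

vd = [445, 189, 219, 41]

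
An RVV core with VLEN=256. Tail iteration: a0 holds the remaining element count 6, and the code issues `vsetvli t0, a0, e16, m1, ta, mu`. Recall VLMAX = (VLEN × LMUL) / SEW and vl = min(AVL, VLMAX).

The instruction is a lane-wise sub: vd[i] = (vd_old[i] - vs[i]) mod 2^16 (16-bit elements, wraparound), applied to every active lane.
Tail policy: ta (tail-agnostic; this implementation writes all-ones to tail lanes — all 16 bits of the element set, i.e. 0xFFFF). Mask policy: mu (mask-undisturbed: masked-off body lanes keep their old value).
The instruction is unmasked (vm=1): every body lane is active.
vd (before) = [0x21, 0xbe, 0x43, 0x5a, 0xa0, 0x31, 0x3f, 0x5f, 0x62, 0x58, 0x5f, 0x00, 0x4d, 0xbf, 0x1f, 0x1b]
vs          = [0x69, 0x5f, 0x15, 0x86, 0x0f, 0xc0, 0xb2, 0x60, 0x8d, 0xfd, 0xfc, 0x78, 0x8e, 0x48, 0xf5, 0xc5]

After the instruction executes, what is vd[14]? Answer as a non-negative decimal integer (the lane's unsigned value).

VLMAX = (256 × 1) / 16 = 16 lanes
AVL=6 ≤ VLMAX=16, so vl = 6
  i=0: sub(0x21,0x69) → 65464
  i=1: sub(0xbe,0x5f) → 95
  i=2: sub(0x43,0x15) → 46
  i=3: sub(0x5a,0x86) → 65492
  i=4: sub(0xa0,0x0f) → 145
  i=5: sub(0x31,0xc0) → 65393
  i=6: tail/ones → 65535
  i=7: tail/ones → 65535
  i=8: tail/ones → 65535
  i=9: tail/ones → 65535
  i=10: tail/ones → 65535
  i=11: tail/ones → 65535
  i=12: tail/ones → 65535
  i=13: tail/ones → 65535
  i=14: tail/ones → 65535
  i=15: tail/ones → 65535

vd[14] = 65535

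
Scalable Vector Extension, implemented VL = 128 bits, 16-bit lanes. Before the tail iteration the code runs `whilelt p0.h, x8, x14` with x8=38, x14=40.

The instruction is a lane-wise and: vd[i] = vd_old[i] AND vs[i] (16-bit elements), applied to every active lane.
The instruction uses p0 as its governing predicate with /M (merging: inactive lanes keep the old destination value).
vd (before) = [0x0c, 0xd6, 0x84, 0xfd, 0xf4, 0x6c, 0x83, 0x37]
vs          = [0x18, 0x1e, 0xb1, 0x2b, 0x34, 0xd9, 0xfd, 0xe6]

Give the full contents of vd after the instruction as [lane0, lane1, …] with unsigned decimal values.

register lanes = 128/16 = 8
whilelt: lane j active iff 38+j < 40 → j < 2 → 2 active
[0] and(0x0c,0x18) = 0x08
[1] and(0xd6,0x1e) = 0x16
[2] tail/keep = 0x84
[3] tail/keep = 0xfd
[4] tail/keep = 0xf4
[5] tail/keep = 0x6c
[6] tail/keep = 0x83
[7] tail/keep = 0x37

vd = [8, 22, 132, 253, 244, 108, 131, 55]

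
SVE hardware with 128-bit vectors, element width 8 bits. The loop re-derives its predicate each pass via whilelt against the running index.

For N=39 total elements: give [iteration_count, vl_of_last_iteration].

128-bit reg / 8-bit elem → 16 lanes
iterations = ceil(39/16) = 3; final-pass vl = 7

[iterations, last_vl] = [3, 7]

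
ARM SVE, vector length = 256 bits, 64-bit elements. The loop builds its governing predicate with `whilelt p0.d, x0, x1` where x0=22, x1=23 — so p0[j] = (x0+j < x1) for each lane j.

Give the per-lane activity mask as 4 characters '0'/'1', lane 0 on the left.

256-bit reg / 64-bit elem → 4 lanes
p0[j] = (22+j < 23); true for j=0..0 → 1 lanes set
bits (lane 0 leftmost): 1000

predicate = 1000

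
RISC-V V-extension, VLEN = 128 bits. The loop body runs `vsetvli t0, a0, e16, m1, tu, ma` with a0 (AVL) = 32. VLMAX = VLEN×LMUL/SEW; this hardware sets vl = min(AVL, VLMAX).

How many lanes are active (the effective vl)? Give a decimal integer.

vl = 8

lanes per group: 128·1/16 = 8
vl = min(AVL, VLMAX) = min(32, 8) = 8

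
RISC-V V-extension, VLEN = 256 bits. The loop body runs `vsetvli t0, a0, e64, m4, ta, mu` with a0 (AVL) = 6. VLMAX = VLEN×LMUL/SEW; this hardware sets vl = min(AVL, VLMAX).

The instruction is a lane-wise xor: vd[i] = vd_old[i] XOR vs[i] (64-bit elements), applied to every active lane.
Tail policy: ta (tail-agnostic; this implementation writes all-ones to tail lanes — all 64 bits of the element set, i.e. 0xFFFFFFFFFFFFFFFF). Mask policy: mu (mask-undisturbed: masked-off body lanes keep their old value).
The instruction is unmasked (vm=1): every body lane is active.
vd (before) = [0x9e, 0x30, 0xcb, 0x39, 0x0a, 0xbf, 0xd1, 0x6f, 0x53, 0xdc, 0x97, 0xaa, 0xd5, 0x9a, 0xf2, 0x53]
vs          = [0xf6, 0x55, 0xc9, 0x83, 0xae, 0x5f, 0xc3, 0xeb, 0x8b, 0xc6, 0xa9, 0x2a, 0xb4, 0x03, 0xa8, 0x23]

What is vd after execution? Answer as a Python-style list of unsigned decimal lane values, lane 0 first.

VLMAX = (256 × 4) / 64 = 16 lanes
vl = min(AVL, VLMAX) = min(6, 16) = 6
[0] xor(0x9e,0xf6) = 0x68
[1] xor(0x30,0x55) = 0x65
[2] xor(0xcb,0xc9) = 0x02
[3] xor(0x39,0x83) = 0xba
[4] xor(0x0a,0xae) = 0xa4
[5] xor(0xbf,0x5f) = 0xe0
[6] tail/ones = 0xffffffffffffffff
[7] tail/ones = 0xffffffffffffffff
[8] tail/ones = 0xffffffffffffffff
[9] tail/ones = 0xffffffffffffffff
[10] tail/ones = 0xffffffffffffffff
[11] tail/ones = 0xffffffffffffffff
[12] tail/ones = 0xffffffffffffffff
[13] tail/ones = 0xffffffffffffffff
[14] tail/ones = 0xffffffffffffffff
[15] tail/ones = 0xffffffffffffffff

vd = [104, 101, 2, 186, 164, 224, 18446744073709551615, 18446744073709551615, 18446744073709551615, 18446744073709551615, 18446744073709551615, 18446744073709551615, 18446744073709551615, 18446744073709551615, 18446744073709551615, 18446744073709551615]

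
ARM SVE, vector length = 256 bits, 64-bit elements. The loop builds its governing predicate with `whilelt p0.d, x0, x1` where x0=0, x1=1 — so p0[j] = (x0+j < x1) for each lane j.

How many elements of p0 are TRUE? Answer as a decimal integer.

vl = 1

register lanes = 256/64 = 4
p0[j] = (0+j < 1); true for j=0..0 → 1 lanes set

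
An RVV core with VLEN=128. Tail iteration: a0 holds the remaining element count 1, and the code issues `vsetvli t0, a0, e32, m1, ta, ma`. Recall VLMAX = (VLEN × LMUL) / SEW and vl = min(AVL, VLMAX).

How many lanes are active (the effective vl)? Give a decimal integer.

VLMAX = (128 × 1) / 32 = 4 lanes
vl ← min(1, 4) = 1

vl = 1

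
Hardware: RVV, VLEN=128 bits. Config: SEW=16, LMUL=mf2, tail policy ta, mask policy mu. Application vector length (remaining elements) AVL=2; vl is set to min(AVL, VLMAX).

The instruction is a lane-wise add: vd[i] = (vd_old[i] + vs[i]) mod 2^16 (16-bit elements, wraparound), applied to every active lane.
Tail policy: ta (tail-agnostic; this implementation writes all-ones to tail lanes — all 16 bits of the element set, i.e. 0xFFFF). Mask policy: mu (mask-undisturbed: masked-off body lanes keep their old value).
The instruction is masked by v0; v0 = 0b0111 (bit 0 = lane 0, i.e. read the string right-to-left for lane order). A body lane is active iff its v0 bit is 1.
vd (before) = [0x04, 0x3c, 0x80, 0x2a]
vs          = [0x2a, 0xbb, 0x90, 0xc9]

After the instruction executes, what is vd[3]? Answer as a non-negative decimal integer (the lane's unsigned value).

lanes per group: 128·1/2/16 = 4
AVL=2 ≤ VLMAX=4, so vl = 2
lane  0: add(0x04,0x2a) ⇒ 0x2e
lane  1: add(0x3c,0xbb) ⇒ 0xf7
lane  2: tail/ones ⇒ 0xffff
lane  3: tail/ones ⇒ 0xffff

vd[3] = 65535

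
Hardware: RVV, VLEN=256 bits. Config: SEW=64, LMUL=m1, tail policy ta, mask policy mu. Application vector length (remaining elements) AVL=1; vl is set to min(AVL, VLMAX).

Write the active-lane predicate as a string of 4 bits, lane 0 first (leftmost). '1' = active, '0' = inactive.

VLMAX = (256 × 1) / 64 = 4 lanes
AVL=1 ≤ VLMAX=4, so vl = 1
bits (lane 0 leftmost): 1000

predicate = 1000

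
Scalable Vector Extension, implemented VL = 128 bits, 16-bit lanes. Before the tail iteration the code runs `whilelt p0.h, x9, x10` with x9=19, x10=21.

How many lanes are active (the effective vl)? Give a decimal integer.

128-bit reg / 16-bit elem → 8 lanes
whilelt: lane j active iff 19+j < 21 → j < 2 → 2 active

vl = 2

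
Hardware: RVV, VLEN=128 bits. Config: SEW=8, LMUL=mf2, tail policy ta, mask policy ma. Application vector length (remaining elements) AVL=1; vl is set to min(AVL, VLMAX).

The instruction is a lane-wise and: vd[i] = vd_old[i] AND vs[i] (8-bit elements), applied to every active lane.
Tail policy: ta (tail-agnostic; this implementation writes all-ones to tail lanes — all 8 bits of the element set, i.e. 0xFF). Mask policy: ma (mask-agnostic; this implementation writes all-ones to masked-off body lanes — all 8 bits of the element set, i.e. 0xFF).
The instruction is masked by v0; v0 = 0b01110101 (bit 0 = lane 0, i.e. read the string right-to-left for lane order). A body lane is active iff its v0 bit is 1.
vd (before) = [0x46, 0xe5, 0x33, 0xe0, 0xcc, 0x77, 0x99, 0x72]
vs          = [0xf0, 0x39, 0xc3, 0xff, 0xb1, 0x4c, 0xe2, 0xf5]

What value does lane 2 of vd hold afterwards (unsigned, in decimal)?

lanes per group: 128·1/2/8 = 8
AVL=1 ≤ VLMAX=8, so vl = 1
  i=0: and(0x46,0xf0) → 64
  i=1: tail/ones → 255
  i=2: tail/ones → 255
  i=3: tail/ones → 255
  i=4: tail/ones → 255
  i=5: tail/ones → 255
  i=6: tail/ones → 255
  i=7: tail/ones → 255

vd[2] = 255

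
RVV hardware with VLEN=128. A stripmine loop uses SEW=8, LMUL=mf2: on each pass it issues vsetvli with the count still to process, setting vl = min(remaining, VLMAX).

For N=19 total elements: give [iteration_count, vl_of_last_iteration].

[iterations, last_vl] = [3, 3]

VLMAX = (128 × 1/2) / 8 = 8 lanes
N=19: ⌈19/8⌉ = 3 iters; last vl = 19 − 2×8 = 3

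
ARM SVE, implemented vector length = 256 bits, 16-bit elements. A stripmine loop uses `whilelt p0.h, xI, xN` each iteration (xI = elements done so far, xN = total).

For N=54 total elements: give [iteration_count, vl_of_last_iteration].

[iterations, last_vl] = [4, 6]

register lanes = 256/16 = 16
N=54: ⌈54/16⌉ = 4 iters; last vl = 54 − 3×16 = 6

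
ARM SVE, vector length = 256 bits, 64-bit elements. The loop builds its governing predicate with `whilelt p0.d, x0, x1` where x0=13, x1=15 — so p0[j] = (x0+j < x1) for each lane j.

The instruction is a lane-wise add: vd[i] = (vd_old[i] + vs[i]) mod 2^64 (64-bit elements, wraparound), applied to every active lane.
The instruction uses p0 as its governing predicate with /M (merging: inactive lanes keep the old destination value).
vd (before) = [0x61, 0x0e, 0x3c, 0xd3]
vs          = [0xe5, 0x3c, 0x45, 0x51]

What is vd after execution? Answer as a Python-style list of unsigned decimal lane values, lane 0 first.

256-bit reg / 64-bit elem → 4 lanes
active while 13+j < 15, i.e. j ∈ [0,2) capped at 4 ⇒ 2
lane  0: add(0x61,0xe5) ⇒ 0x146
lane  1: add(0x0e,0x3c) ⇒ 0x4a
lane  2: tail/keep ⇒ 0x3c
lane  3: tail/keep ⇒ 0xd3

vd = [326, 74, 60, 211]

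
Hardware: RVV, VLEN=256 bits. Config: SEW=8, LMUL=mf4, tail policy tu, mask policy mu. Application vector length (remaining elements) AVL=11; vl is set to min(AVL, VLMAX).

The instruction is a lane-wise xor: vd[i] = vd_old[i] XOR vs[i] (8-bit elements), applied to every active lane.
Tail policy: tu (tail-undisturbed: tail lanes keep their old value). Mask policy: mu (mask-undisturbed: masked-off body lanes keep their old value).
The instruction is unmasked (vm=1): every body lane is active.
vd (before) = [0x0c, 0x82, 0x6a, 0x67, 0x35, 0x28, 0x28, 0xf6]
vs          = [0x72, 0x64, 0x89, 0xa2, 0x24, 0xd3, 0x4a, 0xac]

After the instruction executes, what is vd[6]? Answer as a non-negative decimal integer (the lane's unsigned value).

vd[6] = 98

VLMAX = VLEN×LMUL/SEW = 256×1/4/8 = 8
vl = min(AVL, VLMAX) = min(11, 8) = 8
[0] xor(0x0c,0x72) = 0x7e
[1] xor(0x82,0x64) = 0xe6
[2] xor(0x6a,0x89) = 0xe3
[3] xor(0x67,0xa2) = 0xc5
[4] xor(0x35,0x24) = 0x11
[5] xor(0x28,0xd3) = 0xfb
[6] xor(0x28,0x4a) = 0x62
[7] xor(0xf6,0xac) = 0x5a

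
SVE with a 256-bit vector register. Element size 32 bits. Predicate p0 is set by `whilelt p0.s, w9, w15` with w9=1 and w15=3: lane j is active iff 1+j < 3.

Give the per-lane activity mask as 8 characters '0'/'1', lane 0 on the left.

predicate = 11000000

256-bit reg / 32-bit elem → 8 lanes
active while 1+j < 3, i.e. j ∈ [0,2) capped at 8 ⇒ 2
bits (lane 0 leftmost): 11000000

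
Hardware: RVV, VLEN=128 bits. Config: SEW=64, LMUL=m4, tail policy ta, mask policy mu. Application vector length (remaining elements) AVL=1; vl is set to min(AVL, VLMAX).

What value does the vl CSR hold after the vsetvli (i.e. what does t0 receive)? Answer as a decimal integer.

vl = 1

lanes per group: 128·4/64 = 8
vl ← min(1, 8) = 1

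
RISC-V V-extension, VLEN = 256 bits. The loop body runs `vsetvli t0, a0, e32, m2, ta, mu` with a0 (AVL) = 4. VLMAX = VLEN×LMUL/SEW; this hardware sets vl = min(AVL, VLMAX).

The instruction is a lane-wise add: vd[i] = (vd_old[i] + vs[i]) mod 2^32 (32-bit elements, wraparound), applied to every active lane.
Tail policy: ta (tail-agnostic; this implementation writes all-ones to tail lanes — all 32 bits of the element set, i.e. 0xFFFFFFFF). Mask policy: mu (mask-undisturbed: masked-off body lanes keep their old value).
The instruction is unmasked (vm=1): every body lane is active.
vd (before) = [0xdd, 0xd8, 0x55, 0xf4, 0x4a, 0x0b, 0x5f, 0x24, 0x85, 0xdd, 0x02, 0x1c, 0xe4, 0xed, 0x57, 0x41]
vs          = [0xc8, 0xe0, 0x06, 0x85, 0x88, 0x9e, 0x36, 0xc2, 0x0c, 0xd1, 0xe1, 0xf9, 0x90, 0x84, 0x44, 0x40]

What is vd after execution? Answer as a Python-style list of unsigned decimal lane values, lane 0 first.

lanes per group: 256·2/32 = 16
vl ← min(4, 16) = 4
lane  0: add(0xdd,0xc8) ⇒ 0x1a5
lane  1: add(0xd8,0xe0) ⇒ 0x1b8
lane  2: add(0x55,0x06) ⇒ 0x5b
lane  3: add(0xf4,0x85) ⇒ 0x179
lane  4: tail/ones ⇒ 0xffffffff
lane  5: tail/ones ⇒ 0xffffffff
lane  6: tail/ones ⇒ 0xffffffff
lane  7: tail/ones ⇒ 0xffffffff
lane  8: tail/ones ⇒ 0xffffffff
lane  9: tail/ones ⇒ 0xffffffff
lane 10: tail/ones ⇒ 0xffffffff
lane 11: tail/ones ⇒ 0xffffffff
lane 12: tail/ones ⇒ 0xffffffff
lane 13: tail/ones ⇒ 0xffffffff
lane 14: tail/ones ⇒ 0xffffffff
lane 15: tail/ones ⇒ 0xffffffff

vd = [421, 440, 91, 377, 4294967295, 4294967295, 4294967295, 4294967295, 4294967295, 4294967295, 4294967295, 4294967295, 4294967295, 4294967295, 4294967295, 4294967295]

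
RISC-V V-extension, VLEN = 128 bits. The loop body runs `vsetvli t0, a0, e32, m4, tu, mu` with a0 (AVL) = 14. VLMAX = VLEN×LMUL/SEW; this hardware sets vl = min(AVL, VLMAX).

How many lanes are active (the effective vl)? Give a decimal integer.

VLMAX = (128 × 4) / 32 = 16 lanes
vl ← min(14, 16) = 14

vl = 14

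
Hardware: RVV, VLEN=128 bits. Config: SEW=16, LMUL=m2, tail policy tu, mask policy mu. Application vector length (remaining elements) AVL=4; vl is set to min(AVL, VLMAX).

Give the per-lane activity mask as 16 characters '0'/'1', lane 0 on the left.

VLMAX = VLEN×LMUL/SEW = 128×2/16 = 16
vl ← min(4, 16) = 4
bits (lane 0 leftmost): 1111000000000000

predicate = 1111000000000000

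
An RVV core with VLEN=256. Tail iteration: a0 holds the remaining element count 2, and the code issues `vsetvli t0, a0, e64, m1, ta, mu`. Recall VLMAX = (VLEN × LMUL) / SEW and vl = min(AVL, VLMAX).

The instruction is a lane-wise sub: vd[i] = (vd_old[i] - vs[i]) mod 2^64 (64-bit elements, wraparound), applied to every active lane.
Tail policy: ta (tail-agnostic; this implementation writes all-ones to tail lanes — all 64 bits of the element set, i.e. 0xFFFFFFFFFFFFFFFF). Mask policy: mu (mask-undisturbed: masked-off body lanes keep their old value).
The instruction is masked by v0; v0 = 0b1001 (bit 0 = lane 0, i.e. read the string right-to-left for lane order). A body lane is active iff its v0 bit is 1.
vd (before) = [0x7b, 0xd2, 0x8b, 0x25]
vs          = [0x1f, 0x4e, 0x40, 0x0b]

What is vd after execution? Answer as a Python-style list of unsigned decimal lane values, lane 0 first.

VLMAX = (256 × 1) / 64 = 4 lanes
vl ← min(2, 4) = 2
  i=0: sub(0x7b,0x1f) → 92
  i=1: mask-off/keep → 210
  i=2: tail/ones → 18446744073709551615
  i=3: tail/ones → 18446744073709551615

vd = [92, 210, 18446744073709551615, 18446744073709551615]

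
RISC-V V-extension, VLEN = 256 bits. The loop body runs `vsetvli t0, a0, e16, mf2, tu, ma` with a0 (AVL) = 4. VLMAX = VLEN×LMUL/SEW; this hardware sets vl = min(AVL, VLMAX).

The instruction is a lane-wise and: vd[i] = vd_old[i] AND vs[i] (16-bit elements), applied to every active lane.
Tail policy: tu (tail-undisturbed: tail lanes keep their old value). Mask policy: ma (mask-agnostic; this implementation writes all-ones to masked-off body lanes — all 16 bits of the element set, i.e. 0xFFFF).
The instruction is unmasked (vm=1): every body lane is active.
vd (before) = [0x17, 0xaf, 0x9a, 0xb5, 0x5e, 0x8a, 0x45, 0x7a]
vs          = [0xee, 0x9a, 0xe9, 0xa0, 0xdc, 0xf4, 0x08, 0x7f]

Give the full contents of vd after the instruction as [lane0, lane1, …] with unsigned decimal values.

vd = [6, 138, 136, 160, 94, 138, 69, 122]

VLMAX = (256 × 1/2) / 16 = 8 lanes
AVL=4 ≤ VLMAX=8, so vl = 4
  i=0: and(0x17,0xee) → 6
  i=1: and(0xaf,0x9a) → 138
  i=2: and(0x9a,0xe9) → 136
  i=3: and(0xb5,0xa0) → 160
  i=4: tail/keep → 94
  i=5: tail/keep → 138
  i=6: tail/keep → 69
  i=7: tail/keep → 122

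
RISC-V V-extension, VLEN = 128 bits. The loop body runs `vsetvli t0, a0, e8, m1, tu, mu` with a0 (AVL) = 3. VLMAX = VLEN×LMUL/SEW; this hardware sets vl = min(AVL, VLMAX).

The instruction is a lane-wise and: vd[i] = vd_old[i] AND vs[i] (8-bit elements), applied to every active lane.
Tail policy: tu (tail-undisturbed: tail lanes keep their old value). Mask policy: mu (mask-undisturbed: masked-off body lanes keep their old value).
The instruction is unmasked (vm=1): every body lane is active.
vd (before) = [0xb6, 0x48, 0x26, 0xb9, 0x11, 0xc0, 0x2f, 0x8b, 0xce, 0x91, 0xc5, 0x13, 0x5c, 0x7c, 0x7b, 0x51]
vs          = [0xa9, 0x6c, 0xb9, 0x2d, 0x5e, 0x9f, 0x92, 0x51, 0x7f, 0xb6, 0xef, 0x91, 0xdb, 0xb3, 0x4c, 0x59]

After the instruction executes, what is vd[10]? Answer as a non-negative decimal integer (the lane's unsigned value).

VLMAX = (128 × 1) / 8 = 16 lanes
AVL=3 ≤ VLMAX=16, so vl = 3
[0] and(0xb6,0xa9) = 0xa0
[1] and(0x48,0x6c) = 0x48
[2] and(0x26,0xb9) = 0x20
[3] tail/keep = 0xb9
[4] tail/keep = 0x11
[5] tail/keep = 0xc0
[6] tail/keep = 0x2f
[7] tail/keep = 0x8b
[8] tail/keep = 0xce
[9] tail/keep = 0x91
[10] tail/keep = 0xc5
[11] tail/keep = 0x13
[12] tail/keep = 0x5c
[13] tail/keep = 0x7c
[14] tail/keep = 0x7b
[15] tail/keep = 0x51

vd[10] = 197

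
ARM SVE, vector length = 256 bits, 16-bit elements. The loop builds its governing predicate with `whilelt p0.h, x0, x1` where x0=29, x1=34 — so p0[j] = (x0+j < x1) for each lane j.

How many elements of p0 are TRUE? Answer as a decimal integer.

lane count: 256 div 16 = 16
active while 29+j < 34, i.e. j ∈ [0,5) capped at 16 ⇒ 5

vl = 5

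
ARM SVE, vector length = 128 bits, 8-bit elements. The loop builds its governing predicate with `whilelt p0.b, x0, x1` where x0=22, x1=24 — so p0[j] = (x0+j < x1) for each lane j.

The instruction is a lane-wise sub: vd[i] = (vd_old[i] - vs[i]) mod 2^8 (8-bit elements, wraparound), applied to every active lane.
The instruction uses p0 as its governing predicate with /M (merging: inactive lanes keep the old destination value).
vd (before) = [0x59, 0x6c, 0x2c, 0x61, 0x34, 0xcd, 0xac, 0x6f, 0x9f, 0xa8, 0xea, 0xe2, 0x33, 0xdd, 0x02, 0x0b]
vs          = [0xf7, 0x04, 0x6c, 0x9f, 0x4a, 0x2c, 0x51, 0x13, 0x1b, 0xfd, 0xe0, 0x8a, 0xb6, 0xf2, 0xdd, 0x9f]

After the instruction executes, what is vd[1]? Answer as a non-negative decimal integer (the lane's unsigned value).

register lanes = 128/8 = 16
p0[j] = (22+j < 24); true for j=0..1 → 2 lanes set
[0] sub(0x59,0xf7) = 0x62
[1] sub(0x6c,0x04) = 0x68
[2] tail/keep = 0x2c
[3] tail/keep = 0x61
[4] tail/keep = 0x34
[5] tail/keep = 0xcd
[6] tail/keep = 0xac
[7] tail/keep = 0x6f
[8] tail/keep = 0x9f
[9] tail/keep = 0xa8
[10] tail/keep = 0xea
[11] tail/keep = 0xe2
[12] tail/keep = 0x33
[13] tail/keep = 0xdd
[14] tail/keep = 0x02
[15] tail/keep = 0x0b

vd[1] = 104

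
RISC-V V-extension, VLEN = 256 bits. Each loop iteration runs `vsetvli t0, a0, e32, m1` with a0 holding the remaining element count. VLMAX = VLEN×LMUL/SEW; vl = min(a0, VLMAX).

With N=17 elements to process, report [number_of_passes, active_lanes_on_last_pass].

VLMAX = VLEN×LMUL/SEW = 256×1/32 = 8
N=17: ⌈17/8⌉ = 3 iters; last vl = 17 − 2×8 = 1

[iterations, last_vl] = [3, 1]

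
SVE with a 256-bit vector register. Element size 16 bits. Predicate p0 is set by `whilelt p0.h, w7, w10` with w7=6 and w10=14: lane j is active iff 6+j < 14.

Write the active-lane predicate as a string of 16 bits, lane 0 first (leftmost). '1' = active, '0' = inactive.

register lanes = 256/16 = 16
p0[j] = (6+j < 14); true for j=0..7 → 8 lanes set
bits (lane 0 leftmost): 1111111100000000

predicate = 1111111100000000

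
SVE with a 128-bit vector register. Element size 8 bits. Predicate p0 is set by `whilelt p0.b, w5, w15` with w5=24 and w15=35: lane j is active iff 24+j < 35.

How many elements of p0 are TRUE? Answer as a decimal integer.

vl = 11

lane count: 128 div 8 = 16
active while 24+j < 35, i.e. j ∈ [0,11) capped at 16 ⇒ 11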